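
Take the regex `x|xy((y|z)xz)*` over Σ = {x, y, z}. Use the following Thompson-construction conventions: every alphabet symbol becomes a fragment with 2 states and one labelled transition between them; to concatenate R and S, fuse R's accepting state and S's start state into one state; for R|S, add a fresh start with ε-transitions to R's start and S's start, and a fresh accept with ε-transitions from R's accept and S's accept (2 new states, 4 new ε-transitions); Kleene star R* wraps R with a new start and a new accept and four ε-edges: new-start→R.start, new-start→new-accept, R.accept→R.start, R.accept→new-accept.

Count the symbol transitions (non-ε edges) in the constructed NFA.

7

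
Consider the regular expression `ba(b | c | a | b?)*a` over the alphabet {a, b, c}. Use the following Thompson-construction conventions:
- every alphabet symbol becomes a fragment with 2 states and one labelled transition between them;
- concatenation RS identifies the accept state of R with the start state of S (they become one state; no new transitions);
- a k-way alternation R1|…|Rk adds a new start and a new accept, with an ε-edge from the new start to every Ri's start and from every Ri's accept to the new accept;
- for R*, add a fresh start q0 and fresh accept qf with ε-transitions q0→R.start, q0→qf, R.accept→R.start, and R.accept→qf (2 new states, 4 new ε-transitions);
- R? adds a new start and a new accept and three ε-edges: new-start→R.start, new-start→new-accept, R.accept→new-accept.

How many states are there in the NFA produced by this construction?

Building bottom-up:
Each of the 7 symbol leaves contributes a 2-state fragment.
  b? → 4 states
  b | c | a | b? → 12 states
  (b | c | a | b?)* → 14 states
  ba(b | c | a | b?)*a → 17 states

17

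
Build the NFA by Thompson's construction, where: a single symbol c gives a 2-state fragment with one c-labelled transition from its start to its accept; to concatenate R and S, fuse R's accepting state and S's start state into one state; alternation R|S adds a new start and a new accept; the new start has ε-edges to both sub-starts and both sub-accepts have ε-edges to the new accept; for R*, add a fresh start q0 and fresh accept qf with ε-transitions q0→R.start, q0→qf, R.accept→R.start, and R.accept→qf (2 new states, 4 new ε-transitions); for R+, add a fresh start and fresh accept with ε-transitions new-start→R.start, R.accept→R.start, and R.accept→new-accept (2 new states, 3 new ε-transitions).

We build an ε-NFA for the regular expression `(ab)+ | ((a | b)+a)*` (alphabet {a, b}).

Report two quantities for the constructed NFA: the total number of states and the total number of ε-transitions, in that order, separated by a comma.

18, 18

By structural recursion:
Each of the 5 symbol leaves contributes 2 states and 0 ε-transitions.
  ab : 3 states, 0 ε-transitions
  (ab)+ : 5 states, 3 ε-transitions
  a | b : 6 states, 4 ε-transitions
  (a | b)+ : 8 states, 7 ε-transitions
  (a | b)+a : 9 states, 7 ε-transitions
  ((a | b)+a)* : 11 states, 11 ε-transitions
  (ab)+ | ((a | b)+a)* : 18 states, 18 ε-transitions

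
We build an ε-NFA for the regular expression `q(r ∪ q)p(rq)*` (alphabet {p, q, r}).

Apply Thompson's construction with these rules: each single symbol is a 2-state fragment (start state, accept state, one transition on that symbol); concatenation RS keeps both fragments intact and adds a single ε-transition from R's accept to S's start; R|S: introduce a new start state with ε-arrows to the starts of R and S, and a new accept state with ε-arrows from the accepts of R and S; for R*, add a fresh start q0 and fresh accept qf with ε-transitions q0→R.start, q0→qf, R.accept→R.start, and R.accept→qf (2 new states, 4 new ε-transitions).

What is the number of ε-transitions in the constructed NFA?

Recursing over subexpressions:
Each of the 6 symbol leaves contributes 0 ε-transitions.
  r ∪ q → 4 ε-transitions
  rq → 1 ε-transition
  (rq)* → 5 ε-transitions
  q(r ∪ q)p(rq)* → 12 ε-transitions

12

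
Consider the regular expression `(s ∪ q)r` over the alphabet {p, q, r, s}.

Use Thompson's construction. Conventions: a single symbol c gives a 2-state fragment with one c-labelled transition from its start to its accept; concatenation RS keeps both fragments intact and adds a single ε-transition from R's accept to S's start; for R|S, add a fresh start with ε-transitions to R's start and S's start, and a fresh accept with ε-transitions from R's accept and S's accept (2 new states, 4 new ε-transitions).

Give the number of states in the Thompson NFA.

Building bottom-up:
Each of the 3 symbol leaves contributes a 2-state fragment.
  s ∪ q : 6 states
  (s ∪ q)r : 8 states

8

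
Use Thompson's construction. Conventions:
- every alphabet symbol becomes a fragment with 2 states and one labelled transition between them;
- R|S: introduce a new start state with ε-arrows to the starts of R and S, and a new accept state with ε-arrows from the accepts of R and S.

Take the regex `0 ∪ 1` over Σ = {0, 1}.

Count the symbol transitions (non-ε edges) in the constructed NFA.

Per subexpression:
Each of the 2 symbol leaves contributes exactly 1 symbol transition.
  0 ∪ 1 = 2 symbol transitions

2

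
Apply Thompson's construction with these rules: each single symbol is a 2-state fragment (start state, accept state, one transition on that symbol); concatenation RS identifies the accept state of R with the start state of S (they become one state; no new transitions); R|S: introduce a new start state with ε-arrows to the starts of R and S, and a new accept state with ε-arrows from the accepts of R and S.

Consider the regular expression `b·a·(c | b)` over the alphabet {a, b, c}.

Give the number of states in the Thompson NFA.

Building bottom-up:
Each of the 4 symbol leaves contributes a 2-state fragment.
  c | b → 6 states
  b·a·(c | b) → 8 states

8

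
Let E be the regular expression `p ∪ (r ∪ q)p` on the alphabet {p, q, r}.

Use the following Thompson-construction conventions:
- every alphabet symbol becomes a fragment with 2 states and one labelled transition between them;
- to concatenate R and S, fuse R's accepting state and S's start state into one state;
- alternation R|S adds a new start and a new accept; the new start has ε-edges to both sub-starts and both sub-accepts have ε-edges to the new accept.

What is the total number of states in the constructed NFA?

11

Bottom-up over the parse tree:
Each of the 4 symbol leaves contributes a 2-state fragment.
  r ∪ q — 6 states
  (r ∪ q)p — 7 states
  p ∪ (r ∪ q)p — 11 states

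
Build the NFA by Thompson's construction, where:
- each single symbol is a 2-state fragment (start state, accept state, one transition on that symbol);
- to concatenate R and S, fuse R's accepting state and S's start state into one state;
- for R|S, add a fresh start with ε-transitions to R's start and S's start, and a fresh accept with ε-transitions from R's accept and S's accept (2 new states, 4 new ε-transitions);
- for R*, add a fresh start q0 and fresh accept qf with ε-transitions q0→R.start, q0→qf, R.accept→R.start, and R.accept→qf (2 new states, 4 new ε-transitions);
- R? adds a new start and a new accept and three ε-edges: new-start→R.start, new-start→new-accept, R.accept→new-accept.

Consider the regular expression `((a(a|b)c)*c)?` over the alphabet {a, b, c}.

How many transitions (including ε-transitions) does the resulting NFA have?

Bottom-up over the parse tree:
Each of the 5 symbol leaves contributes 1 transition (1 symbol, 0 ε).
  a|b = 6 transitions (2 symbol, 4 ε)
  a(a|b)c = 8 transitions (4 symbol, 4 ε)
  (a(a|b)c)* = 12 transitions (4 symbol, 8 ε)
  (a(a|b)c)*c = 13 transitions (5 symbol, 8 ε)
  ((a(a|b)c)*c)? = 16 transitions (5 symbol, 11 ε)

16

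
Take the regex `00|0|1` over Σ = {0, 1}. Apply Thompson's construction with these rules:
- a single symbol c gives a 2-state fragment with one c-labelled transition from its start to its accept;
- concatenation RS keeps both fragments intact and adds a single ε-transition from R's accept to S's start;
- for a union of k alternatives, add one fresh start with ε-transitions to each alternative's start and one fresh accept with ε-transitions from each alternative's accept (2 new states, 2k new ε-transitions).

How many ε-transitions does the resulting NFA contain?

7

Recursing over subexpressions:
Each of the 4 symbol leaves contributes 0 ε-transitions.
  00 = 1 ε-transition
  00|0|1 = 7 ε-transitions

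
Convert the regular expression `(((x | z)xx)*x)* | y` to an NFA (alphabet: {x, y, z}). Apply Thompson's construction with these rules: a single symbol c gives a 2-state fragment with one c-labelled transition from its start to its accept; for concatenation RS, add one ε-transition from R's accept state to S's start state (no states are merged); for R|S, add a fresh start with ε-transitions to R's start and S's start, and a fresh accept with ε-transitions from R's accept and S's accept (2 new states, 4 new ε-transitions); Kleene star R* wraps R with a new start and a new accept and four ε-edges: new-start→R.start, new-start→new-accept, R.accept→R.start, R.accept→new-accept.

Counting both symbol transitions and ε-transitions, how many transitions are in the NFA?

25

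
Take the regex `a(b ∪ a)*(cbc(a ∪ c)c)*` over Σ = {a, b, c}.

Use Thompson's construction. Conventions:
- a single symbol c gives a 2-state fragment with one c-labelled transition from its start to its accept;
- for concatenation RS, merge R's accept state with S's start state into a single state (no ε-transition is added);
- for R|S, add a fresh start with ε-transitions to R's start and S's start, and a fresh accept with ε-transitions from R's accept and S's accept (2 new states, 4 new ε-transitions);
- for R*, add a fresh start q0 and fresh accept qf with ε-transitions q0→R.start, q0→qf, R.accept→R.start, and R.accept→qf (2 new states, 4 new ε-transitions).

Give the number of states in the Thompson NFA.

20

Bottom-up over the parse tree:
Each of the 9 symbol leaves contributes a 2-state fragment.
  b ∪ a = 6 states
  (b ∪ a)* = 8 states
  a ∪ c = 6 states
  cbc(a ∪ c)c = 10 states
  (cbc(a ∪ c)c)* = 12 states
  a(b ∪ a)*(cbc(a ∪ c)c)* = 20 states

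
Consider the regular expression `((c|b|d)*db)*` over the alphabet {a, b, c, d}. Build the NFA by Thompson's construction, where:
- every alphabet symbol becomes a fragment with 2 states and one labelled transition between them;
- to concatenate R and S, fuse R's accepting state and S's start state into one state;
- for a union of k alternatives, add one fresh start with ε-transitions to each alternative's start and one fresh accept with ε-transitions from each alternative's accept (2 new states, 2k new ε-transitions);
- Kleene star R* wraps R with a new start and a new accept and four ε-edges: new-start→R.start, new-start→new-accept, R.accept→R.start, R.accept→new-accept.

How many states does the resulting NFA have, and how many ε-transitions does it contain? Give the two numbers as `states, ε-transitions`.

14, 14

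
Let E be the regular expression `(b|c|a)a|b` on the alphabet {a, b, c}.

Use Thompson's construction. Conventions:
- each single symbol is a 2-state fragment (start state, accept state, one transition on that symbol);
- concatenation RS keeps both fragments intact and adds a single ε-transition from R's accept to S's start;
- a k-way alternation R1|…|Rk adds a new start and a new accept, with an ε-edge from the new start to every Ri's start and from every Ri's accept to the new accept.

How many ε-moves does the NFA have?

Building bottom-up:
Each of the 5 symbol leaves contributes 0 ε-transitions.
  b|c|a → 6 ε-transitions
  (b|c|a)a → 7 ε-transitions
  (b|c|a)a|b → 11 ε-transitions

11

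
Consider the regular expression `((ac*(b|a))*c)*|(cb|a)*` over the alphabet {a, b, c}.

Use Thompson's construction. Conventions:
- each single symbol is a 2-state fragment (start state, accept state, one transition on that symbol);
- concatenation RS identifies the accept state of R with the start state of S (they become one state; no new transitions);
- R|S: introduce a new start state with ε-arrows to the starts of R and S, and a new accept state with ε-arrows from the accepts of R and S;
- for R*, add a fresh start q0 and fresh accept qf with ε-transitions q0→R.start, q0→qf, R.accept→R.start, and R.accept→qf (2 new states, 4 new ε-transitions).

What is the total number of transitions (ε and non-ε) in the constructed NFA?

Per subexpression:
Each of the 8 symbol leaves contributes 1 transition (1 symbol, 0 ε).
  c* = 5 transitions (1 symbol, 4 ε)
  b|a = 6 transitions (2 symbol, 4 ε)
  ac*(b|a) = 12 transitions (4 symbol, 8 ε)
  (ac*(b|a))* = 16 transitions (4 symbol, 12 ε)
  (ac*(b|a))*c = 17 transitions (5 symbol, 12 ε)
  ((ac*(b|a))*c)* = 21 transitions (5 symbol, 16 ε)
  cb = 2 transitions (2 symbol, 0 ε)
  cb|a = 7 transitions (3 symbol, 4 ε)
  (cb|a)* = 11 transitions (3 symbol, 8 ε)
  ((ac*(b|a))*c)*|(cb|a)* = 36 transitions (8 symbol, 28 ε)

36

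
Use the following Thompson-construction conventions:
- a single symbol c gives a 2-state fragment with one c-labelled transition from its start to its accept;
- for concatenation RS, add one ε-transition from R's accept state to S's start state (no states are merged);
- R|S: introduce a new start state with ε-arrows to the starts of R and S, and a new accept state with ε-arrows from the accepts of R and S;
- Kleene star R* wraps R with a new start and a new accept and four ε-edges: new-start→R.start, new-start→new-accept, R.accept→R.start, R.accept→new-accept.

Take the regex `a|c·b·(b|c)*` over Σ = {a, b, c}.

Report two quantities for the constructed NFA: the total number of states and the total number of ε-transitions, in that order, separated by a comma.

16, 14

Bottom-up over the parse tree:
Each of the 5 symbol leaves contributes 2 states and 0 ε-transitions.
  b|c → 6 states, 4 ε-transitions
  (b|c)* → 8 states, 8 ε-transitions
  c·b·(b|c)* → 12 states, 10 ε-transitions
  a|c·b·(b|c)* → 16 states, 14 ε-transitions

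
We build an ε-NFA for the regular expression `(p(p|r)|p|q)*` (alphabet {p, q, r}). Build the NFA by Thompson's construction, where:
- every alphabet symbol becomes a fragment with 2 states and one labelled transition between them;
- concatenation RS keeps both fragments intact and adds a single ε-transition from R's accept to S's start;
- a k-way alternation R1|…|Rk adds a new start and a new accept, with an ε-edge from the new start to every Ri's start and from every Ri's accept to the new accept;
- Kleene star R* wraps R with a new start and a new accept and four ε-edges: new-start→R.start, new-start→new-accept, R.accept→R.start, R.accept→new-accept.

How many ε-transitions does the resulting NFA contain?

Recursing over subexpressions:
Each of the 5 symbol leaves contributes 0 ε-transitions.
  p|r — 4 ε-transitions
  p(p|r) — 5 ε-transitions
  p(p|r)|p|q — 11 ε-transitions
  (p(p|r)|p|q)* — 15 ε-transitions

15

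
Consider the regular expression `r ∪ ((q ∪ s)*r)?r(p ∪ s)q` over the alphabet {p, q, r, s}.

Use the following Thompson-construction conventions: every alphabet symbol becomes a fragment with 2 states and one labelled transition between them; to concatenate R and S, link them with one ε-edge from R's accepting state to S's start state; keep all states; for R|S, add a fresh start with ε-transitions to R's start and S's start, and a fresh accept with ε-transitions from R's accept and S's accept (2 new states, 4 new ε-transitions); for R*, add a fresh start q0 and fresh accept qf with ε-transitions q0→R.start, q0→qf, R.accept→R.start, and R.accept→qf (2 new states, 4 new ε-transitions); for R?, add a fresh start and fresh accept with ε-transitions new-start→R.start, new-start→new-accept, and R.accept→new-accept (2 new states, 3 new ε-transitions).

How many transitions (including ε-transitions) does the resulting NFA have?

31

Building bottom-up:
Each of the 8 symbol leaves contributes 1 transition (1 symbol, 0 ε).
  q ∪ s : 6 transitions (2 symbol, 4 ε)
  (q ∪ s)* : 10 transitions (2 symbol, 8 ε)
  (q ∪ s)*r : 12 transitions (3 symbol, 9 ε)
  ((q ∪ s)*r)? : 15 transitions (3 symbol, 12 ε)
  p ∪ s : 6 transitions (2 symbol, 4 ε)
  ((q ∪ s)*r)?r(p ∪ s)q : 26 transitions (7 symbol, 19 ε)
  r ∪ ((q ∪ s)*r)?r(p ∪ s)q : 31 transitions (8 symbol, 23 ε)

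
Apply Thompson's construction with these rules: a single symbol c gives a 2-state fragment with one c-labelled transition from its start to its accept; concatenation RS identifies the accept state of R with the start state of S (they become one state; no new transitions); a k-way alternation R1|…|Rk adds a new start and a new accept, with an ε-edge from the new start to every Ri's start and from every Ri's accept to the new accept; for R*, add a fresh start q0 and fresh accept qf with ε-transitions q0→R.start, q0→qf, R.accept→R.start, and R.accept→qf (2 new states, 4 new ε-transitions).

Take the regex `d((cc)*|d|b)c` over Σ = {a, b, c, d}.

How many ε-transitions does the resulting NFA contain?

Per subexpression:
Each of the 6 symbol leaves contributes 0 ε-transitions.
  cc — 0 ε-transitions
  (cc)* — 4 ε-transitions
  (cc)*|d|b — 10 ε-transitions
  d((cc)*|d|b)c — 10 ε-transitions

10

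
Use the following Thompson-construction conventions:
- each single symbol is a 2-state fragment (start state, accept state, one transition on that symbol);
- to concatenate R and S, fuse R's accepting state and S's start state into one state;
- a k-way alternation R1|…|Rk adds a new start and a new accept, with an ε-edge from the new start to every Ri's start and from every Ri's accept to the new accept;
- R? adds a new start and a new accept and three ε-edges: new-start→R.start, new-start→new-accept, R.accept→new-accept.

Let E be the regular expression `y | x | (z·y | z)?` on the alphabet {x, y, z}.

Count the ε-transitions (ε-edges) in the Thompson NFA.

13

Recursing over subexpressions:
Each of the 5 symbol leaves contributes 0 ε-transitions.
  z·y : 0 ε-transitions
  z·y | z : 4 ε-transitions
  (z·y | z)? : 7 ε-transitions
  y | x | (z·y | z)? : 13 ε-transitions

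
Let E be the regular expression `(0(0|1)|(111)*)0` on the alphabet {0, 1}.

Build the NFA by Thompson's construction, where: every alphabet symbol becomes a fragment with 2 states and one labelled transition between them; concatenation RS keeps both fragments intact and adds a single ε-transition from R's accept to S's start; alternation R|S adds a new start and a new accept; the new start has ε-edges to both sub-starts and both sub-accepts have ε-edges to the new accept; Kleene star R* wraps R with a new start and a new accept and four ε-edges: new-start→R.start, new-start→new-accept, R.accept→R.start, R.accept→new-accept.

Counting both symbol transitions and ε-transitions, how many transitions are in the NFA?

23

Recursing over subexpressions:
Each of the 7 symbol leaves contributes 1 transition (1 symbol, 0 ε).
  0|1 — 6 transitions (2 symbol, 4 ε)
  0(0|1) — 8 transitions (3 symbol, 5 ε)
  111 — 5 transitions (3 symbol, 2 ε)
  (111)* — 9 transitions (3 symbol, 6 ε)
  0(0|1)|(111)* — 21 transitions (6 symbol, 15 ε)
  (0(0|1)|(111)*)0 — 23 transitions (7 symbol, 16 ε)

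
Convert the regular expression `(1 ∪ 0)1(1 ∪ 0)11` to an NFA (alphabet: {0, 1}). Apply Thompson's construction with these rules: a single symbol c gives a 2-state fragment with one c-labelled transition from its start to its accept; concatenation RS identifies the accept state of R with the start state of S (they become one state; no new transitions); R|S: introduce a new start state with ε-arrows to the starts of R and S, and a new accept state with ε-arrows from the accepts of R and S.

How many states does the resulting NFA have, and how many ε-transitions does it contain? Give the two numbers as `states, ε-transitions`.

By structural recursion:
Each of the 7 symbol leaves contributes 2 states and 0 ε-transitions.
  1 ∪ 0 = 6 states, 4 ε-transitions
  1 ∪ 0 = 6 states, 4 ε-transitions
  (1 ∪ 0)1(1 ∪ 0)11 = 14 states, 8 ε-transitions

14, 8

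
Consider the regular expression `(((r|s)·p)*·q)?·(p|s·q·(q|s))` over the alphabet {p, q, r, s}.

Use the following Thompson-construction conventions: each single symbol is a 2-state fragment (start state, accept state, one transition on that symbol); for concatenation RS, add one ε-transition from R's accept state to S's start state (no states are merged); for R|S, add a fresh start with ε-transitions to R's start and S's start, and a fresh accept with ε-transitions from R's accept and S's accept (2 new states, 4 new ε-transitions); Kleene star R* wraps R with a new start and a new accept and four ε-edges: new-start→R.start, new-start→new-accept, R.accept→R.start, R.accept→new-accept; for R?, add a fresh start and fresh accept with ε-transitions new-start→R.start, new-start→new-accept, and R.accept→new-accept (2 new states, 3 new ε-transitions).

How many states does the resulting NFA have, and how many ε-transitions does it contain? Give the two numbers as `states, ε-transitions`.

28, 24

Bottom-up over the parse tree:
Each of the 9 symbol leaves contributes 2 states and 0 ε-transitions.
  r|s = 6 states, 4 ε-transitions
  (r|s)·p = 8 states, 5 ε-transitions
  ((r|s)·p)* = 10 states, 9 ε-transitions
  ((r|s)·p)*·q = 12 states, 10 ε-transitions
  (((r|s)·p)*·q)? = 14 states, 13 ε-transitions
  q|s = 6 states, 4 ε-transitions
  s·q·(q|s) = 10 states, 6 ε-transitions
  p|s·q·(q|s) = 14 states, 10 ε-transitions
  (((r|s)·p)*·q)?·(p|s·q·(q|s)) = 28 states, 24 ε-transitions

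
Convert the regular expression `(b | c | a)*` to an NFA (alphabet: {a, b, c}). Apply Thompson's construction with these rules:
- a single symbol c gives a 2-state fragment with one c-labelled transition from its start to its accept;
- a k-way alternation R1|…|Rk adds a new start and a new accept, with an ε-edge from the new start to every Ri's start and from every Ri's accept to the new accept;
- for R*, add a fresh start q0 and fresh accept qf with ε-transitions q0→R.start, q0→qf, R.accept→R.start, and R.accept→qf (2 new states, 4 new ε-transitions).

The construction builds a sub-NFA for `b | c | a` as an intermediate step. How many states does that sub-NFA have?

Fragment for `b | c | a`:
Each of the 3 symbol leaves contributes a 2-state fragment.
  b | c | a — 8 states

8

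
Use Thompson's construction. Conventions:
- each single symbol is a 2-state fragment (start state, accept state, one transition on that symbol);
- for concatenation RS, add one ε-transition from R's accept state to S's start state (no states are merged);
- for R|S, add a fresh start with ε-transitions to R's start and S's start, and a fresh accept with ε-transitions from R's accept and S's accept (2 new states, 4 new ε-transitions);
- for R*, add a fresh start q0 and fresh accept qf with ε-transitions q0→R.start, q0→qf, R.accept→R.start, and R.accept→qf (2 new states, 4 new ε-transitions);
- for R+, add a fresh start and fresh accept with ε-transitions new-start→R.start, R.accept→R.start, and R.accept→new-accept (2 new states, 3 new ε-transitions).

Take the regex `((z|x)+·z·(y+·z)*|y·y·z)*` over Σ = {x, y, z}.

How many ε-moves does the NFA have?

By structural recursion:
Each of the 8 symbol leaves contributes 0 ε-transitions.
  z|x — 4 ε-transitions
  (z|x)+ — 7 ε-transitions
  y+ — 3 ε-transitions
  y+·z — 4 ε-transitions
  (y+·z)* — 8 ε-transitions
  (z|x)+·z·(y+·z)* — 17 ε-transitions
  y·y·z — 2 ε-transitions
  (z|x)+·z·(y+·z)*|y·y·z — 23 ε-transitions
  ((z|x)+·z·(y+·z)*|y·y·z)* — 27 ε-transitions

27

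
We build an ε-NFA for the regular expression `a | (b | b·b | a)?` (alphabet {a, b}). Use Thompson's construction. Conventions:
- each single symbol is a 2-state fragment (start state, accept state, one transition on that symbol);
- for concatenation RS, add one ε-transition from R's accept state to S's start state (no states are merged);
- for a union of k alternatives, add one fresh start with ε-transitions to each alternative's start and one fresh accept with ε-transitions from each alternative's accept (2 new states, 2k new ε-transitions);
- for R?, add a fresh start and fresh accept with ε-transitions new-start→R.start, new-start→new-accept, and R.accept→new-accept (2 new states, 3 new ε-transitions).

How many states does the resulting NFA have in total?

Per subexpression:
Each of the 5 symbol leaves contributes a 2-state fragment.
  b·b — 4 states
  b | b·b | a — 10 states
  (b | b·b | a)? — 12 states
  a | (b | b·b | a)? — 16 states

16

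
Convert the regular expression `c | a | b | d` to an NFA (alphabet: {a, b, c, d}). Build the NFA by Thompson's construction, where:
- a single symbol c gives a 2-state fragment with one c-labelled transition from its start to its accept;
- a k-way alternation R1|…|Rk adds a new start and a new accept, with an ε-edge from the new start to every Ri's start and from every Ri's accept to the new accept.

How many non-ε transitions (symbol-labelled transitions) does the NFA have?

4

By structural recursion:
Each of the 4 symbol leaves contributes exactly 1 symbol transition.
  c | a | b | d → 4 symbol transitions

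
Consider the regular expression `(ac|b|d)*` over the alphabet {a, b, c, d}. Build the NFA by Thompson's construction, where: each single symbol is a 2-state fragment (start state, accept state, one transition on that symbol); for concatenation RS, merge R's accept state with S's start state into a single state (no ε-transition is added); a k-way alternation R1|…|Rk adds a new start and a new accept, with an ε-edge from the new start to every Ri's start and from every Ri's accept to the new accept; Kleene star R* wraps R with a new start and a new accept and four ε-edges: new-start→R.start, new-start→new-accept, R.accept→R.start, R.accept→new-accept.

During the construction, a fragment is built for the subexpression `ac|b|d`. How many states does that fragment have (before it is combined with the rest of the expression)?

Fragment for `ac|b|d`:
Each of the 4 symbol leaves contributes a 2-state fragment.
  ac — 3 states
  ac|b|d — 9 states

9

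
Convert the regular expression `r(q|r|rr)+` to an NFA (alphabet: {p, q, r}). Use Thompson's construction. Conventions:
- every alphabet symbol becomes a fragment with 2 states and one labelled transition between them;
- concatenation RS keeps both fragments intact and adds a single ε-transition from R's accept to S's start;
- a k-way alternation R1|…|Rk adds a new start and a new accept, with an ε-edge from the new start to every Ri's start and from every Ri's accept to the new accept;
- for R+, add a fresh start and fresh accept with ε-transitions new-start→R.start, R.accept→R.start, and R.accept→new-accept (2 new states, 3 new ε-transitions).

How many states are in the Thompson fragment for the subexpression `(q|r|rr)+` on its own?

Fragment for `(q|r|rr)+`:
Each of the 4 symbol leaves contributes a 2-state fragment.
  rr — 4 states
  q|r|rr — 10 states
  (q|r|rr)+ — 12 states

12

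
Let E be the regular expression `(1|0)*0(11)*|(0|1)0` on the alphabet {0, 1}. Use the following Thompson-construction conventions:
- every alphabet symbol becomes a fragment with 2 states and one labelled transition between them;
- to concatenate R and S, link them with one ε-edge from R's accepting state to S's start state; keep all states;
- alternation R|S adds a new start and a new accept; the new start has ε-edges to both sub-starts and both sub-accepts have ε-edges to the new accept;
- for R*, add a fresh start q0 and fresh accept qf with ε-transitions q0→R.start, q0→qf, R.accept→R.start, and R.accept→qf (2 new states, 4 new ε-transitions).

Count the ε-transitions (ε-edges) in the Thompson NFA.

24

Building bottom-up:
Each of the 8 symbol leaves contributes 0 ε-transitions.
  1|0 → 4 ε-transitions
  (1|0)* → 8 ε-transitions
  11 → 1 ε-transition
  (11)* → 5 ε-transitions
  (1|0)*0(11)* → 15 ε-transitions
  0|1 → 4 ε-transitions
  (0|1)0 → 5 ε-transitions
  (1|0)*0(11)*|(0|1)0 → 24 ε-transitions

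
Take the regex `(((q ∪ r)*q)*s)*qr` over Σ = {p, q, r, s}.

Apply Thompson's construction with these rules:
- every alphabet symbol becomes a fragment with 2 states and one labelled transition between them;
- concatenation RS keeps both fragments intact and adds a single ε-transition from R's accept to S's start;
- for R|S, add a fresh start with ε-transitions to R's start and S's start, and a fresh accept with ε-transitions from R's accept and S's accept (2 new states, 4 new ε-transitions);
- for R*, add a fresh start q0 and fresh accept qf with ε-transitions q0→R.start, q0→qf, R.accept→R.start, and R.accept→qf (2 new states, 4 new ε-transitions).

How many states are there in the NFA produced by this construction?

20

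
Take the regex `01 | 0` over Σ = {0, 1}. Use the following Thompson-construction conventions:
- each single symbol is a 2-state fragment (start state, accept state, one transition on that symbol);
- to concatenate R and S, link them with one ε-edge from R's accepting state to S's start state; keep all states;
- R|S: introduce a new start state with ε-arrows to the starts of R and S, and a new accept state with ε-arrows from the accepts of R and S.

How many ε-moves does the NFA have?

Building bottom-up:
Each of the 3 symbol leaves contributes 0 ε-transitions.
  01 — 1 ε-transition
  01 | 0 — 5 ε-transitions

5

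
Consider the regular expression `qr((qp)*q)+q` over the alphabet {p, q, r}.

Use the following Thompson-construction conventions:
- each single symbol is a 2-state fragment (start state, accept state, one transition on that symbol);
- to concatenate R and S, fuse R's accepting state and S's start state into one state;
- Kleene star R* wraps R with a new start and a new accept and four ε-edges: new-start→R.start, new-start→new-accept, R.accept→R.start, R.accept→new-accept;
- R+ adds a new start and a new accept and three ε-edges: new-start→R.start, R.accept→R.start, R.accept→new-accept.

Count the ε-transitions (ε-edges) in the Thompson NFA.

Bottom-up over the parse tree:
Each of the 6 symbol leaves contributes 0 ε-transitions.
  qp = 0 ε-transitions
  (qp)* = 4 ε-transitions
  (qp)*q = 4 ε-transitions
  ((qp)*q)+ = 7 ε-transitions
  qr((qp)*q)+q = 7 ε-transitions

7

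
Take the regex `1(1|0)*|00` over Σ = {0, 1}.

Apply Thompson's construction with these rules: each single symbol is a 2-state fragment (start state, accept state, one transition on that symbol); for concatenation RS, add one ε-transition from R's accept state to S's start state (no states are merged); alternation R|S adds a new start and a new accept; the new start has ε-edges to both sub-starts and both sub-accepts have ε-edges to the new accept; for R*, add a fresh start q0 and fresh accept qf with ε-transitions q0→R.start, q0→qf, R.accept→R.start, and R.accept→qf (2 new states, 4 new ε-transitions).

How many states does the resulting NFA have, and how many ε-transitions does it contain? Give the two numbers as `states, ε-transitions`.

16, 14

Recursing over subexpressions:
Each of the 5 symbol leaves contributes 2 states and 0 ε-transitions.
  1|0 — 6 states, 4 ε-transitions
  (1|0)* — 8 states, 8 ε-transitions
  1(1|0)* — 10 states, 9 ε-transitions
  00 — 4 states, 1 ε-transition
  1(1|0)*|00 — 16 states, 14 ε-transitions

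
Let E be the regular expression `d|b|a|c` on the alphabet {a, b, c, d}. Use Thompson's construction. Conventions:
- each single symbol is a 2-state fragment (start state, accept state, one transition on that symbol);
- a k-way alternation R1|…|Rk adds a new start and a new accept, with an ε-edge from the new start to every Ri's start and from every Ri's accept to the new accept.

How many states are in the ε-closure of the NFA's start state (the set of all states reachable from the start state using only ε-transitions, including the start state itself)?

Compute the ε-closure size of each fragment's start state recursively; a symbol fragment's start has no outgoing ε-edge, so its closure is just itself (size 1).
  d|b|a|c → C = 1 + 1 + 1 + 1 + 1 = 5 (the new accept is not ε-reachable since no branch accepts ε)

5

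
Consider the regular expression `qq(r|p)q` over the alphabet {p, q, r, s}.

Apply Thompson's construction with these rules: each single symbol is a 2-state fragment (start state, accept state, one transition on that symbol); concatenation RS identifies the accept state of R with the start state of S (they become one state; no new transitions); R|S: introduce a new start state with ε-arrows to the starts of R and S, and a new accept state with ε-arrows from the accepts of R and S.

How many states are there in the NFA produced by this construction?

By structural recursion:
Each of the 5 symbol leaves contributes a 2-state fragment.
  r|p : 6 states
  qq(r|p)q : 9 states

9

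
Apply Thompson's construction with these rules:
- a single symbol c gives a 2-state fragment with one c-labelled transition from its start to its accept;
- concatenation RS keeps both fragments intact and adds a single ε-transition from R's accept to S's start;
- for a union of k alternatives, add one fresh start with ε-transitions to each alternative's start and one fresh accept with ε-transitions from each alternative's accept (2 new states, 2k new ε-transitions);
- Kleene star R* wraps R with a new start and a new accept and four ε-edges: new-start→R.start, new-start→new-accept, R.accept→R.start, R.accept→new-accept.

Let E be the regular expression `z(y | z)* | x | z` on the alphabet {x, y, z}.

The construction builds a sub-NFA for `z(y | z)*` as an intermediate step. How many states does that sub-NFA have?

10

Fragment for `z(y | z)*`:
Each of the 3 symbol leaves contributes a 2-state fragment.
  y | z : 6 states
  (y | z)* : 8 states
  z(y | z)* : 10 states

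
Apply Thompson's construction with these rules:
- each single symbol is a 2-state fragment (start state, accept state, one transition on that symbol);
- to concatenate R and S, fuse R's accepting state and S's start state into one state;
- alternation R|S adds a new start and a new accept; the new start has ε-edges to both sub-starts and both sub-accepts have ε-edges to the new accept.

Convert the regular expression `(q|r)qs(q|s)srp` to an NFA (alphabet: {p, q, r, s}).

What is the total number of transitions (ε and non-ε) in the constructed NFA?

Recursing over subexpressions:
Each of the 9 symbol leaves contributes 1 transition (1 symbol, 0 ε).
  q|r — 6 transitions (2 symbol, 4 ε)
  q|s — 6 transitions (2 symbol, 4 ε)
  (q|r)qs(q|s)srp — 17 transitions (9 symbol, 8 ε)

17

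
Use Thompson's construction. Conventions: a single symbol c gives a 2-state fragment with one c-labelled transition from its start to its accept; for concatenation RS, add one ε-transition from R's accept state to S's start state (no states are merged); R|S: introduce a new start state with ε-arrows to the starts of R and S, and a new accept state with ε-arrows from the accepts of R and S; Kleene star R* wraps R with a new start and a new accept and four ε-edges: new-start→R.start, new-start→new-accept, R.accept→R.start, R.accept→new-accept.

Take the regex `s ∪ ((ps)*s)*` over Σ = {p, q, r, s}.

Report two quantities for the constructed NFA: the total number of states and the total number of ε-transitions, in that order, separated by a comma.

14, 14

By structural recursion:
Each of the 4 symbol leaves contributes 2 states and 0 ε-transitions.
  ps : 4 states, 1 ε-transition
  (ps)* : 6 states, 5 ε-transitions
  (ps)*s : 8 states, 6 ε-transitions
  ((ps)*s)* : 10 states, 10 ε-transitions
  s ∪ ((ps)*s)* : 14 states, 14 ε-transitions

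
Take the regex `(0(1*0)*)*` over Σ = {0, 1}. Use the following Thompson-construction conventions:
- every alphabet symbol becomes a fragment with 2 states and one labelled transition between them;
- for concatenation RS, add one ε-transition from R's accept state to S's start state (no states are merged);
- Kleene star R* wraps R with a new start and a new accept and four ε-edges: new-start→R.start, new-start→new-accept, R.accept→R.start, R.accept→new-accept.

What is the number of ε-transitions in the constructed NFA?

14

Bottom-up over the parse tree:
Each of the 3 symbol leaves contributes 0 ε-transitions.
  1* → 4 ε-transitions
  1*0 → 5 ε-transitions
  (1*0)* → 9 ε-transitions
  0(1*0)* → 10 ε-transitions
  (0(1*0)*)* → 14 ε-transitions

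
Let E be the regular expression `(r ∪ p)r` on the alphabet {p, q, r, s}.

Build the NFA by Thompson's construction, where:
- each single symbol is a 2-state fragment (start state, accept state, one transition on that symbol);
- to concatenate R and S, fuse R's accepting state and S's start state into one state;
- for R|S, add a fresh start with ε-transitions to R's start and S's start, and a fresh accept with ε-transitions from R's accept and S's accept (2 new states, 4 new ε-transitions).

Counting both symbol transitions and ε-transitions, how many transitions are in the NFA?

Building bottom-up:
Each of the 3 symbol leaves contributes 1 transition (1 symbol, 0 ε).
  r ∪ p → 6 transitions (2 symbol, 4 ε)
  (r ∪ p)r → 7 transitions (3 symbol, 4 ε)

7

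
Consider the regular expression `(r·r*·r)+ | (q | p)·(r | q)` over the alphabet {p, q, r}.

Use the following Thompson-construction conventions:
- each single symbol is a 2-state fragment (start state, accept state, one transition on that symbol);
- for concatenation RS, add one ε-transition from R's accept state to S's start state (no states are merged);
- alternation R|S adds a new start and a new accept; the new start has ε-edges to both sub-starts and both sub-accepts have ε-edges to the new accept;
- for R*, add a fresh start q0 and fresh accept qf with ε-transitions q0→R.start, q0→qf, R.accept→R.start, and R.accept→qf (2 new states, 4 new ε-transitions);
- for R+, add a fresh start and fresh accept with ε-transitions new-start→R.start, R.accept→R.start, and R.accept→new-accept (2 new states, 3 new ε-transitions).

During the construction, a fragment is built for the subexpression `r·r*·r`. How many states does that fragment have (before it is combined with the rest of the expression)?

8

Fragment for `r·r*·r`:
Each of the 3 symbol leaves contributes a 2-state fragment.
  r* → 4 states
  r·r*·r → 8 states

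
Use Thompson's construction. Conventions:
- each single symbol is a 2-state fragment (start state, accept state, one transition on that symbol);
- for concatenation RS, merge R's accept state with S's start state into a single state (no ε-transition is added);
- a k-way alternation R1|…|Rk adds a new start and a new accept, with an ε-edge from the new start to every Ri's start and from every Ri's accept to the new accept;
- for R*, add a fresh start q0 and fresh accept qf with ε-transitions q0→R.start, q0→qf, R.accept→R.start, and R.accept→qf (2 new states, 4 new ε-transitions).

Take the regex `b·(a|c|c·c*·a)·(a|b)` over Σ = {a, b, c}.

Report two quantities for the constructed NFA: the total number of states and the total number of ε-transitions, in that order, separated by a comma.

18, 14

Recursing over subexpressions:
Each of the 8 symbol leaves contributes 2 states and 0 ε-transitions.
  c* — 4 states, 4 ε-transitions
  c·c*·a — 6 states, 4 ε-transitions
  a|c|c·c*·a — 12 states, 10 ε-transitions
  a|b — 6 states, 4 ε-transitions
  b·(a|c|c·c*·a)·(a|b) — 18 states, 14 ε-transitions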